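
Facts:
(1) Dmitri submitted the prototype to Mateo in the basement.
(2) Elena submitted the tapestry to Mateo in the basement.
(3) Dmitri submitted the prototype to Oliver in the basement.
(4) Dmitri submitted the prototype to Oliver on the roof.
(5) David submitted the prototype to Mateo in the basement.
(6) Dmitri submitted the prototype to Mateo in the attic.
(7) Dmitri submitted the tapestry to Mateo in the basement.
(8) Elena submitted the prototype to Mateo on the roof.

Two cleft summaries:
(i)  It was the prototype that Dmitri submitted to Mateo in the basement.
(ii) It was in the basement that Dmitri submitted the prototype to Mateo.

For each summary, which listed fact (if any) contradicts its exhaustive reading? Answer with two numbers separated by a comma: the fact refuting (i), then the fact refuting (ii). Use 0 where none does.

7, 6

(i): focus "the prototype". Looking for Dmitri as agent and Mateo as recipient and in the basement as setting with some other thing — fact (7) has the tapestry there. Refuted.
(ii): focus "in the basement". Looking for Dmitri as agent and the prototype as thing and Mateo as recipient with some other setting — fact (6) has in the attic there. Refuted.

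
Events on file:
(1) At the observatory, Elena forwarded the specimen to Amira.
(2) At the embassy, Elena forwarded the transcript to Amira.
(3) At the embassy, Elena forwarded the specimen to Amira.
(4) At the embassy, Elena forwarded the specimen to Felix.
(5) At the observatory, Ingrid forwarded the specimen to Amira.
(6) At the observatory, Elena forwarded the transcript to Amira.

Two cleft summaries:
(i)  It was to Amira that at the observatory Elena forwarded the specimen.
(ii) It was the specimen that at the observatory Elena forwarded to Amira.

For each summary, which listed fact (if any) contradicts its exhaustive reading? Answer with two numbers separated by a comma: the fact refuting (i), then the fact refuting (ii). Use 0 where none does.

(i): focus "Amira". No fact shares agent = Elena, thing = the specimen, setting = at the observatory with a different recipient. 0.
(ii): focus "the specimen". Looking for agent = Elena, recipient = Amira, setting = at the observatory with some other thing — fact (6) has the transcript there. Refuted.

0, 6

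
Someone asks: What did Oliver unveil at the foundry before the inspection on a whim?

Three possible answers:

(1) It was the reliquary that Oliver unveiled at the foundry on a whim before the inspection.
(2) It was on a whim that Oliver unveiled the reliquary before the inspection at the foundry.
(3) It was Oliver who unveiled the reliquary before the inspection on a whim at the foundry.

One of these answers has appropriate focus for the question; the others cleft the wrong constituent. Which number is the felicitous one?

1

The question word "what" targets the direct object.
Option (1) clefts "the reliquary" — that matches what the question asks about.
Option (2) clefts "on a whim" — the manner, not what was asked.
Option (3) clefts "Oliver" — the subject (agent), not what was asked.
So the congruent reply is (1).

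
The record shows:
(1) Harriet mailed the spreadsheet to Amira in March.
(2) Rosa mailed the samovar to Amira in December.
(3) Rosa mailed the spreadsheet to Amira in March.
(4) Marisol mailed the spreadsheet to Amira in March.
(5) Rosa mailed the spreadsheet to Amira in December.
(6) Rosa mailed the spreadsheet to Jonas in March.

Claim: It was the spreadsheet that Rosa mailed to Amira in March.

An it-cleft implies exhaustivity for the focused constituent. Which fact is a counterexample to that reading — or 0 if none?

0

Focus of the cleft: "the spreadsheet" (the thing). Presupposed background: Rosa as agent and Amira as recipient and in March as setting.
Exhaustivity: the spreadsheet is the only thing satisfying that background.
Every other fact differs from the presupposition on some backgrounded slot, so none challenges the exhaustivity.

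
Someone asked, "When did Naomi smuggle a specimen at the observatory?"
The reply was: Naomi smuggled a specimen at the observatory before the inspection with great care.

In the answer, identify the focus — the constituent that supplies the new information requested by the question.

The wh-word "when" asks about the time.
In the answer, "Naomi", "a specimen" and "at the observatory" are given — repeated from the question.
"with great care" is also new, but it specifies the manner, which is not what the question asks about — so it is not the focus.
The constituent filling the time gap is "before the inspection"; that is the focus.

before the inspection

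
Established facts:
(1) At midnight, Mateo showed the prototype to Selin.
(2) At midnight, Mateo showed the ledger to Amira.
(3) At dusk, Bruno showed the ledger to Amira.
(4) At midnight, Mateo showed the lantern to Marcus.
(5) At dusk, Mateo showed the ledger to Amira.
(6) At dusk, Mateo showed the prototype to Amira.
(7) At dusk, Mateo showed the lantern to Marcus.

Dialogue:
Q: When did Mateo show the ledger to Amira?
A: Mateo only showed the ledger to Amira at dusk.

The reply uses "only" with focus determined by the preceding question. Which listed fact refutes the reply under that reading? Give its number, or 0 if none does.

2

Answering "When did ...?" puts focus on the setting — here, "at dusk".
So "only" ranges over settings; the rest (Mateo as agent and the ledger as thing and Amira as recipient) is presupposed.
Fact (2) shares the background with a different setting (at midnight) — counterexample.
(Fact (6) would refute a reading with focus on the thing — but that is not what the question asks.)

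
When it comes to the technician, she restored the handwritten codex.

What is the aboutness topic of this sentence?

The construction explicitly marks "the technician" as what the sentence is about — the topic.
The remainder of the clause is the comment (what is said about the topic).

the technician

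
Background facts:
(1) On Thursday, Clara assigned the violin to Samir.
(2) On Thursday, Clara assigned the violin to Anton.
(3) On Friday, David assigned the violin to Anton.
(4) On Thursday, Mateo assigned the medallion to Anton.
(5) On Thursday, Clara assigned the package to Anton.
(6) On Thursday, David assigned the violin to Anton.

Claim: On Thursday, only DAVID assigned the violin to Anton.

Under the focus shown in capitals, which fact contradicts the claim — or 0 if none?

2

Focus (in capitals) is "David" — the agent. "Only" excludes alternative agents while holding fixed the violin as thing and Anton as recipient and on Thursday as setting.
Fact (2) shares the background but differs in agent (Clara) — a counterexample.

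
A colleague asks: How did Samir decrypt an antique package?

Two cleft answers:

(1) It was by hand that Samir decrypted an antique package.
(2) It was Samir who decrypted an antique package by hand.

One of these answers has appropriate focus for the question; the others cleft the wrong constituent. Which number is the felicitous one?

The question word "how" targets the manner.
Option (1) clefts "by hand" — that matches what the question asks about.
Option (2) clefts "Samir" — the subject (agent), not what was asked.
So the congruent reply is (1).

1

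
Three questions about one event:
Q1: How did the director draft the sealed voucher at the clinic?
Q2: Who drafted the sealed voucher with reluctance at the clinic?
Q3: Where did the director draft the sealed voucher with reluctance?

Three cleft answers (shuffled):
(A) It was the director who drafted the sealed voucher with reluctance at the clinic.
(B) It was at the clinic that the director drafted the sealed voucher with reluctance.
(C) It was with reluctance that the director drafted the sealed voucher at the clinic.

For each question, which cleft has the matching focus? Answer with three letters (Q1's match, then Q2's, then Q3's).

CAB

Q1 asks about the manner; cleft (C) focuses "with reluctance", which is the manner — so Q1 → C.
Q2 asks about the subject (agent); cleft (A) focuses "the director", which is the subject (agent) — so Q2 → A.
Q3 asks about the location; cleft (B) focuses "at the clinic", which is the location — so Q3 → B.
Mapping: Q1→C, Q2→A, Q3→B.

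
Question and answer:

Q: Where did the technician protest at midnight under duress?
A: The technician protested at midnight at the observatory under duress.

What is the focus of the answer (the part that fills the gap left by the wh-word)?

The wh-word "where" asks about the location.
In the answer, "the technician", "under duress" and "at midnight" are given — repeated from the question.
The constituent filling the location gap is "at the observatory"; that is the focus and would carry nuclear stress.

at the observatory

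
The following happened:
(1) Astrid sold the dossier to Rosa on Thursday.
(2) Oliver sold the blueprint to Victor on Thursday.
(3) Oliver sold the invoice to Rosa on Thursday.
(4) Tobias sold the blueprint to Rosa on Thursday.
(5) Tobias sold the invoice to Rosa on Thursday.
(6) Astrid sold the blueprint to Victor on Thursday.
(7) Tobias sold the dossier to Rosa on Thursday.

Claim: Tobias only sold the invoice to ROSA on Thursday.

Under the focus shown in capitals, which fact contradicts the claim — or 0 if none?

Focus (in capitals) is "Rosa" — the recipient. "Only" excludes alternative recipients while holding fixed agent = Tobias, thing = the invoice, setting = on Thursday.
Every other fact changes something in the background, not just the recipient. Nothing refutes the claim.

0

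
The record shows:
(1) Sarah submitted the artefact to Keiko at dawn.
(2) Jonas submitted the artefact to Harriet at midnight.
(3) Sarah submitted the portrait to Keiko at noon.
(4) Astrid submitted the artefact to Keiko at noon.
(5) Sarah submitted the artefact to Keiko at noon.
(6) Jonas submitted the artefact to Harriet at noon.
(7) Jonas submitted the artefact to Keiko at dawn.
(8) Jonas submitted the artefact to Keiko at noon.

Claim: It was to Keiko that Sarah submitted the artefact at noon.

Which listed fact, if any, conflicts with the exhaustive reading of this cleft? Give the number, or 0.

0

Focus of the cleft: "Keiko" (the recipient). Presupposed background: agent = Sarah, thing = the artefact, setting = at noon.
The exhaustive reading says no other recipient fits that background.
No listed fact matches the background with a different recipient. Exhaustivity holds.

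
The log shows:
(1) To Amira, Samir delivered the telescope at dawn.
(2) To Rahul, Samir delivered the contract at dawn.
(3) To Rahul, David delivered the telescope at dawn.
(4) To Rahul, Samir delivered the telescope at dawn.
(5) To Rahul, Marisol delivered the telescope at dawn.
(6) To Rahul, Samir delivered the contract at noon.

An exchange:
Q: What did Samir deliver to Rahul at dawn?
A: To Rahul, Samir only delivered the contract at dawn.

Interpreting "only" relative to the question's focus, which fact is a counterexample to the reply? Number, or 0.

The question "What did ...?" targets the thing, so in the reply the focus falls on "the contract".
So "only" ranges over things; the rest (agent = Samir, recipient = Rahul, setting = at dawn) is presupposed.
Fact (4) keeps agent = Samir, recipient = Rahul, setting = at dawn but has thing = the telescope; that refutes the reply.
(Fact (6) would refute a reading with focus on the setting — but that is not what the question asks.)

4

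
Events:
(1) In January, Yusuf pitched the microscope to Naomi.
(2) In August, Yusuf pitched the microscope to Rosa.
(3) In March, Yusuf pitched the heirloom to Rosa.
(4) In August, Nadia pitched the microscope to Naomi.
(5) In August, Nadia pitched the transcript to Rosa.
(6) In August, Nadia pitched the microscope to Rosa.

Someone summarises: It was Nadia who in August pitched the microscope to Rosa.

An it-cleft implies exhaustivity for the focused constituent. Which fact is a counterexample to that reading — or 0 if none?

2

The cleft puts "Nadia" in focus and presupposes the open proposition with same thing, recipient, setting (the microscope / Rosa / in August).
The exhaustive reading says no other agent fits that background.
Fact (2) shares the background but with agent = Yusuf; exhaustivity is violated.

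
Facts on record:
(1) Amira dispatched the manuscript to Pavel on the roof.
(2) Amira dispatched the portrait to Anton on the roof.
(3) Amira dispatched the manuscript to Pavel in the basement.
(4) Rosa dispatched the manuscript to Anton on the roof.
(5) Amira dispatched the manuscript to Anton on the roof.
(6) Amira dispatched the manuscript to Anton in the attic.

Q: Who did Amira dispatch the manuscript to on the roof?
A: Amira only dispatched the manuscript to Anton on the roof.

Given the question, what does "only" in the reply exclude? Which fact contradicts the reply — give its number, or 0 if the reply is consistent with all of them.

The question "Who did ... to ...?" targets the recipient, so in the reply the focus falls on "Anton".
So "only" ranges over recipients; the rest (Amira as agent and the manuscript as thing and on the roof as setting) is presupposed.
Fact (1) keeps Amira as agent and the manuscript as thing and on the roof as setting but has recipient = Pavel; that refutes the reply.
(Fact (2) would refute a reading with focus on the thing — but that is not what the question asks.)

1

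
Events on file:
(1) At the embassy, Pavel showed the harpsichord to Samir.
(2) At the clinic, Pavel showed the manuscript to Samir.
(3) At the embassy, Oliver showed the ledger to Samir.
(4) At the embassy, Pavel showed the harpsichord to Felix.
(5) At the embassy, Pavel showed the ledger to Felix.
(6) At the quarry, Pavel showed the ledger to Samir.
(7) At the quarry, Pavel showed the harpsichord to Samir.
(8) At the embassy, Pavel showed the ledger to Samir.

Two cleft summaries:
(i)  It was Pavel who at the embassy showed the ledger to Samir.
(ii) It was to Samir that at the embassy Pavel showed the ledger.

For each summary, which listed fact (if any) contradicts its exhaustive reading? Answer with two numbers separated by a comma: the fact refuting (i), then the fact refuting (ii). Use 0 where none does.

Summary (i) focuses "Pavel" (the agent); background thing = the ledger, recipient = Samir, setting = at the embassy. Fact (3) matches that background with agent = Oliver — refutes (i).
Summary (ii) focuses "Samir" (the recipient); background agent = Pavel, thing = the ledger, setting = at the embassy. Fact (5) matches that background with recipient = Felix — refutes (ii).

3, 5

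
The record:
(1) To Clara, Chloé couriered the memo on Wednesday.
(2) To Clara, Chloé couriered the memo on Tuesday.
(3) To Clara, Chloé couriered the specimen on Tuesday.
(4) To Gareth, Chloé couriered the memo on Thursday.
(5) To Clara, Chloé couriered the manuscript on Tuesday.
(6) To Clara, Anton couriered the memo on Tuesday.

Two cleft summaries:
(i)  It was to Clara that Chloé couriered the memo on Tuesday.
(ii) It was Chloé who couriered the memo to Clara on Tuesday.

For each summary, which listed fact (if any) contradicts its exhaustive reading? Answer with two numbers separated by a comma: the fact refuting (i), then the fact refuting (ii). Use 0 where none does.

0, 6

(i): focus "Clara". No fact shares Chloé as agent and the memo as thing and on Tuesday as setting with a different recipient. 0.
(ii): focus "Chloé". Looking for the memo as thing and Clara as recipient and on Tuesday as setting with some other agent — fact (6) has Anton there. Refuted.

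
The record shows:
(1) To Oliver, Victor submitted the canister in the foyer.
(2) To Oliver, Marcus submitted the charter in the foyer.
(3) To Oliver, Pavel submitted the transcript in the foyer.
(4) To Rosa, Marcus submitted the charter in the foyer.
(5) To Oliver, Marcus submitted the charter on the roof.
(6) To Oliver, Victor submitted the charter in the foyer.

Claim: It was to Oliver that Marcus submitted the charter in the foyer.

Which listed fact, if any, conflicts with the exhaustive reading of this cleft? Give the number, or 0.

4

Focus of the cleft: "Oliver" (the recipient). Presupposed background: Marcus as agent and the charter as thing and in the foyer as setting.
Exhaustivity: Oliver is the only recipient satisfying that background.
Fact (4) shares the background but with recipient = Rosa; exhaustivity is violated.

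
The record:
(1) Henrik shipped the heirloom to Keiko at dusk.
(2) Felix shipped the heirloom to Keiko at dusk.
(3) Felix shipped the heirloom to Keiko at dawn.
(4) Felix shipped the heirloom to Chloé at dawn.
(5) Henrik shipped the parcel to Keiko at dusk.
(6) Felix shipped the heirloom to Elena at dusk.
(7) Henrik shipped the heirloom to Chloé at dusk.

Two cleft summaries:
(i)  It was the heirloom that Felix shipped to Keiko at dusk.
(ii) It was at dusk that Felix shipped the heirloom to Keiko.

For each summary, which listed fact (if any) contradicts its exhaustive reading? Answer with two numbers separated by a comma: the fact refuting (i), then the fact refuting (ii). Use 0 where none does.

0, 3

(i): focus "the heirloom". No fact shares agent = Felix, recipient = Keiko, setting = at dusk with a different thing. 0.
(ii): focus "at dusk". Looking for agent = Felix, thing = the heirloom, recipient = Keiko with some other setting — fact (3) has at dawn there. Refuted.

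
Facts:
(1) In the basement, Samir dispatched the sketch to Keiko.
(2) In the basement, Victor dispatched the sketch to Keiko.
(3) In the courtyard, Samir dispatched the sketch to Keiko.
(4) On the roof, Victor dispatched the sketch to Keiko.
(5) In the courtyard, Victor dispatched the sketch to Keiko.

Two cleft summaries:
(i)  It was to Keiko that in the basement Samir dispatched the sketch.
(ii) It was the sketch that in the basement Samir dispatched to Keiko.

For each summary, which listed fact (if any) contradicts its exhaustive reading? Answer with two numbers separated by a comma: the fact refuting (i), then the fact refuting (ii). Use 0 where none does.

0, 0

Summary (i) focuses "Keiko" (the recipient); background Samir as agent and the sketch as thing and in the basement as setting. No fact matches that background with a different recipient, so 0.
Summary (ii) focuses "the sketch" (the thing); background Samir as agent and Keiko as recipient and in the basement as setting. No fact matches that background with a different thing, so 0.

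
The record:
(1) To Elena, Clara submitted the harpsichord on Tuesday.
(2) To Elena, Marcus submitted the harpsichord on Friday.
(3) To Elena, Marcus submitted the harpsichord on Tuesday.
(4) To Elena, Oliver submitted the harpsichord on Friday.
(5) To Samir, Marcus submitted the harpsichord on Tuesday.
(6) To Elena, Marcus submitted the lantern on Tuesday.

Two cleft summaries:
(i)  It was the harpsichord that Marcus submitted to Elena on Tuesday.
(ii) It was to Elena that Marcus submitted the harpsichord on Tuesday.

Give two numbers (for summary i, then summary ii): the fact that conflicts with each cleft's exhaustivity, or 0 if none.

(i): focus "the harpsichord". Looking for agent = Marcus, recipient = Elena, setting = on Tuesday with some other thing — fact (6) has the lantern there. Refuted.
(ii): focus "Elena". Looking for agent = Marcus, thing = the harpsichord, setting = on Tuesday with some other recipient — fact (5) has Samir there. Refuted.

6, 5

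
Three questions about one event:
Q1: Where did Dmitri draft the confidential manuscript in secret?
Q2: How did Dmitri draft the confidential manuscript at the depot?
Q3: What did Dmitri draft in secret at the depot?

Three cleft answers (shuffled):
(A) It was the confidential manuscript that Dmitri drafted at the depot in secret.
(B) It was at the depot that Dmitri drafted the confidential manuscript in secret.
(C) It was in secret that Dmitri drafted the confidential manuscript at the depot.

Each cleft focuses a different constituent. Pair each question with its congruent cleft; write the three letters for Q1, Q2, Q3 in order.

BCA

Q1 asks about the location; cleft (B) focuses "at the depot", which is the location — so Q1 → B.
Q2 asks about the manner; cleft (C) focuses "in secret", which is the manner — so Q2 → C.
Q3 asks about the direct object; cleft (A) focuses "the confidential manuscript", which is the direct object — so Q3 → A.
Mapping: Q1→B, Q2→C, Q3→A.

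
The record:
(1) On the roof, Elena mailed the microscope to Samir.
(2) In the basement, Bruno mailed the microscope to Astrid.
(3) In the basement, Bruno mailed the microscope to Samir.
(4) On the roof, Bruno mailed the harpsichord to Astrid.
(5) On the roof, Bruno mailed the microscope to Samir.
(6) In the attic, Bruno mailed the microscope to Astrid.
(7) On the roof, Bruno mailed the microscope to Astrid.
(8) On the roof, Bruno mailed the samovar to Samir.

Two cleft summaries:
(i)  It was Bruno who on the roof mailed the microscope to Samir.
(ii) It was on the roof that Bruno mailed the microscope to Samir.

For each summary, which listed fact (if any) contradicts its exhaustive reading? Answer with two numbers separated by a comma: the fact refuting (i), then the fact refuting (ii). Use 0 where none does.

(i): focus "Bruno". Looking for the microscope as thing and Samir as recipient and on the roof as setting with some other agent — fact (1) has Elena there. Refuted.
(ii): focus "on the roof". Looking for Bruno as agent and the microscope as thing and Samir as recipient with some other setting — fact (3) has in the basement there. Refuted.

1, 3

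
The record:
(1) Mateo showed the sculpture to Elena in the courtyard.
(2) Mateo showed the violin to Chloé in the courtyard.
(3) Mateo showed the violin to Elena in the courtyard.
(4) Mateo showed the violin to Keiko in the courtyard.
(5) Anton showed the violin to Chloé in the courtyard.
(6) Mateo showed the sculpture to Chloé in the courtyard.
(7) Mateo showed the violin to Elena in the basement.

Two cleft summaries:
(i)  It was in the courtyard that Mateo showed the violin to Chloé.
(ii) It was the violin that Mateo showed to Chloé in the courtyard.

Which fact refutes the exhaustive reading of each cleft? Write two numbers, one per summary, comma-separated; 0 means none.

0, 6

(i): focus "in the courtyard". No fact shares same agent, thing, recipient (Mateo / the violin / Chloé) with a different setting. 0.
(ii): focus "the violin". Looking for same agent, recipient, setting (Mateo / Chloé / in the courtyard) with some other thing — fact (6) has the sculpture there. Refuted.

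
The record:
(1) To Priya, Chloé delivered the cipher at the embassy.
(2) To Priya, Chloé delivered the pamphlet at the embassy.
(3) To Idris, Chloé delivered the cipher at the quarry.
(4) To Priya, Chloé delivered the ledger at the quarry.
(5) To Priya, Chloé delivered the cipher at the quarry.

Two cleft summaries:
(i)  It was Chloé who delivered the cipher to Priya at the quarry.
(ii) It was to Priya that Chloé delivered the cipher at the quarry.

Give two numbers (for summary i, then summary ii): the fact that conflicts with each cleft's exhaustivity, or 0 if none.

0, 3

(i): focus "Chloé". No fact shares the cipher as thing and Priya as recipient and at the quarry as setting with a different agent. 0.
(ii): focus "Priya". Looking for Chloé as agent and the cipher as thing and at the quarry as setting with some other recipient — fact (3) has Idris there. Refuted.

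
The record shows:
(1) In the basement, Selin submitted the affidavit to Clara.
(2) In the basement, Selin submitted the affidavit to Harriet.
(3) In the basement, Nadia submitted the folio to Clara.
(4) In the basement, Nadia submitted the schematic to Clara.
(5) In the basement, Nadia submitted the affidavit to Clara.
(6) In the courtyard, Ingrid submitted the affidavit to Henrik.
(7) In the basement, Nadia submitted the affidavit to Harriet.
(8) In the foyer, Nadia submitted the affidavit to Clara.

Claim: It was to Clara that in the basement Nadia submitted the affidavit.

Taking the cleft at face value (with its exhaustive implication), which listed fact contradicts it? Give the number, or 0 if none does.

Focus of the cleft: "Clara" (the recipient). Presupposed background: Nadia as agent and the affidavit as thing and in the basement as setting.
Exhaustivity: Clara is the only recipient satisfying that background.
Fact (7) shares the background but with recipient = Harriet; exhaustivity is violated.

7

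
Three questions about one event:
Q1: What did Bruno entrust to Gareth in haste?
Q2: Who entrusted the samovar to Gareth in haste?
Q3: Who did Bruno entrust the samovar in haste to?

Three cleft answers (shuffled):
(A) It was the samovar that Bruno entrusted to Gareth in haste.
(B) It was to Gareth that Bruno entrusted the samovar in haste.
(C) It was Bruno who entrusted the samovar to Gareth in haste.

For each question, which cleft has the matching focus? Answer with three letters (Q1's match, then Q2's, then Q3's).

ACB

Q1 asks about the direct object; cleft (A) focuses "the samovar", which is the direct object — so Q1 → A.
Q2 asks about the subject (agent); cleft (C) focuses "Bruno", which is the subject (agent) — so Q2 → C.
Q3 asks about the recipient; cleft (B) focuses "to Gareth", which is the recipient — so Q3 → B.
Mapping: Q1→A, Q2→C, Q3→B.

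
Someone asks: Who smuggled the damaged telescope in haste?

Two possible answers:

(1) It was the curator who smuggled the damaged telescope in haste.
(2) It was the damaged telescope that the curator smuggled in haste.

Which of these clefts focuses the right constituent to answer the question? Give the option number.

1

The question word "who" targets the subject (agent).
Option (1) clefts "the curator" — that matches what the question asks about.
Option (2) clefts "the damaged telescope" — the direct object, not what was asked.
So the congruent reply is (1).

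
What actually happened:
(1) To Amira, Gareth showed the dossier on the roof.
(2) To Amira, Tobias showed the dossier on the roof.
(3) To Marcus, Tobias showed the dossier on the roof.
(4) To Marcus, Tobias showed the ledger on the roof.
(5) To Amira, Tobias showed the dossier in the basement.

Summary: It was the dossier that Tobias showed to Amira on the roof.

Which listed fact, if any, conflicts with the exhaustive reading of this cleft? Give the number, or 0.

The cleft puts "the dossier" in focus and presupposes the open proposition with agent = Tobias, recipient = Amira, setting = on the roof.
Exhaustivity: the dossier is the only thing satisfying that background.
No listed fact matches the background with a different thing. Exhaustivity holds.

0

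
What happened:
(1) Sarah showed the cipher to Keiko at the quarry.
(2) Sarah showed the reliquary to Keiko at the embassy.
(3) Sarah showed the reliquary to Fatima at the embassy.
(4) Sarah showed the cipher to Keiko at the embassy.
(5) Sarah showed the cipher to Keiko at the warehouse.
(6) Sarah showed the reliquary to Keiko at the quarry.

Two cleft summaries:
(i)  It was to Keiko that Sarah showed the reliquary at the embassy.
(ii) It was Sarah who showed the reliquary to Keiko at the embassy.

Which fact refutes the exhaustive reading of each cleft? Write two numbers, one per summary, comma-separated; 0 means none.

(i): focus "Keiko". Looking for same agent, thing, setting (Sarah / the reliquary / at the embassy) with some other recipient — fact (3) has Fatima there. Refuted.
(ii): focus "Sarah". No fact shares same thing, recipient, setting (the reliquary / Keiko / at the embassy) with a different agent. 0.

3, 0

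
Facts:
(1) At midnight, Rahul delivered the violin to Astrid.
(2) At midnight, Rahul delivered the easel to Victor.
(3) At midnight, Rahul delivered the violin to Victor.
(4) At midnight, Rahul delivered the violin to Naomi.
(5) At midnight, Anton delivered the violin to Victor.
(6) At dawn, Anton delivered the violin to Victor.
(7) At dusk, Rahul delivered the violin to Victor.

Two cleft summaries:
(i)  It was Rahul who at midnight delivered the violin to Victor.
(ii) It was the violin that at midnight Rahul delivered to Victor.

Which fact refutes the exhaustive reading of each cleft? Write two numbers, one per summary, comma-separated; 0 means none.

5, 2

Summary (i) focuses "Rahul" (the agent); background thing = the violin, recipient = Victor, setting = at midnight. Fact (5) matches that background with agent = Anton — refutes (i).
Summary (ii) focuses "the violin" (the thing); background agent = Rahul, recipient = Victor, setting = at midnight. Fact (2) matches that background with thing = the easel — refutes (ii).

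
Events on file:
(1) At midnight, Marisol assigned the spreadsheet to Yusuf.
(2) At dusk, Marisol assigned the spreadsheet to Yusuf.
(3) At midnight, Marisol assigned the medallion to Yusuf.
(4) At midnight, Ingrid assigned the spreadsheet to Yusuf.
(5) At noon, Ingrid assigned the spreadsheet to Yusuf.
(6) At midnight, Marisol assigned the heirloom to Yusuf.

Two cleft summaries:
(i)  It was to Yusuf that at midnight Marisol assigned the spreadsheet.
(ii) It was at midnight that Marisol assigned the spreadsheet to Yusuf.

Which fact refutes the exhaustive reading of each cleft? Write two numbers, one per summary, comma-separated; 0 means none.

Summary (i) focuses "Yusuf" (the recipient); background Marisol as agent and the spreadsheet as thing and at midnight as setting. No fact matches that background with a different recipient, so 0.
Summary (ii) focuses "at midnight" (the setting); background Marisol as agent and the spreadsheet as thing and Yusuf as recipient. Fact (2) matches that background with setting = at dusk — refutes (ii).

0, 2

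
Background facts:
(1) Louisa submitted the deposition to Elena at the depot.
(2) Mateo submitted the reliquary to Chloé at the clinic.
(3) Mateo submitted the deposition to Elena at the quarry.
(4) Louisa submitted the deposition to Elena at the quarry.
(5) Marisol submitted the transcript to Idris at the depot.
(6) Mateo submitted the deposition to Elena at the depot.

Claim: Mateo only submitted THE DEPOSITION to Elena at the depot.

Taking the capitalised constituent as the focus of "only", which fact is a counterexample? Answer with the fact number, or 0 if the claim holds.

0

The capitals mark "the deposition" as focus. So "only" rules out other things, with the rest (Mateo as agent and Elena as recipient and at the depot as setting) as background.
Every other fact changes something in the background, not just the thing. Nothing refutes the claim.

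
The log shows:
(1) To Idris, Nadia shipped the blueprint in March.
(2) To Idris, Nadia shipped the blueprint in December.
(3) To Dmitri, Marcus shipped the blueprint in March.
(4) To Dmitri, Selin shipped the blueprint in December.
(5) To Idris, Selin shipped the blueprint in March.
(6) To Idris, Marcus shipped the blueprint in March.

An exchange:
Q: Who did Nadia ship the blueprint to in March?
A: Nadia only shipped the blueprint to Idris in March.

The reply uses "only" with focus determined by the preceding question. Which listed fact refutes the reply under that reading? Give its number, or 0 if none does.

Answering "Who did ... to ...?" puts focus on the recipient — here, "Idris".
"Only" then excludes alternative recipients while the background — Nadia as agent and the blueprint as thing and in March as setting — is held fixed.
No fact keeps Nadia as agent and the blueprint as thing and in March as setting while changing the recipient; every other fact differs on something backgrounded. The reply stands.
(Fact (2) would refute a reading with focus on the setting — but that is not what the question asks.)

0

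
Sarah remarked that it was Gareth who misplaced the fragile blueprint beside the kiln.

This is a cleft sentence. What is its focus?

In an it-cleft "It was X that/who ...", the clefted constituent X is the focus; the that/who-clause expresses the presupposed open proposition.
Here the focus is "Gareth". The backgrounded (presupposed) material includes "the fragile blueprint" and "beside the kiln".

Gareth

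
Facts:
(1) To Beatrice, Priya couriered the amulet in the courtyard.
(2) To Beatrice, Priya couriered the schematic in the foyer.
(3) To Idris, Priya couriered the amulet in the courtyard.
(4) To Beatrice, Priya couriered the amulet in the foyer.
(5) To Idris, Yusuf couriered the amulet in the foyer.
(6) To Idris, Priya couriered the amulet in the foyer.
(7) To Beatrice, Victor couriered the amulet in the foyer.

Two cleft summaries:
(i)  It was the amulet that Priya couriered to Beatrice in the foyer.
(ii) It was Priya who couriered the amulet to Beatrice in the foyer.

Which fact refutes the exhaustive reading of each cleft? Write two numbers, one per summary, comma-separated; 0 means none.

(i): focus "the amulet". Looking for agent = Priya, recipient = Beatrice, setting = in the foyer with some other thing — fact (2) has the schematic there. Refuted.
(ii): focus "Priya". Looking for thing = the amulet, recipient = Beatrice, setting = in the foyer with some other agent — fact (7) has Victor there. Refuted.

2, 7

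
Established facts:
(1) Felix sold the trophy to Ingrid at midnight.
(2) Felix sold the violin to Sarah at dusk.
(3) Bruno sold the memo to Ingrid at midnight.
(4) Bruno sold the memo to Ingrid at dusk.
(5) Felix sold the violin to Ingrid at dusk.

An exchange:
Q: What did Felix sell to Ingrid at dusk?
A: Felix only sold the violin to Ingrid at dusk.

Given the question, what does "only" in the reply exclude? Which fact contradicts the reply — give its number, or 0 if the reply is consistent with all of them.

Answering "What did ...?" puts focus on the thing — here, "the violin".
"Only" then excludes alternative things while the background — agent = Felix, recipient = Ingrid, setting = at dusk — is held fixed.
No fact keeps agent = Felix, recipient = Ingrid, setting = at dusk while changing the thing; every other fact differs on something backgrounded. The reply stands.
(Fact (2) would refute a reading with focus on the recipient — but that is not what the question asks.)

0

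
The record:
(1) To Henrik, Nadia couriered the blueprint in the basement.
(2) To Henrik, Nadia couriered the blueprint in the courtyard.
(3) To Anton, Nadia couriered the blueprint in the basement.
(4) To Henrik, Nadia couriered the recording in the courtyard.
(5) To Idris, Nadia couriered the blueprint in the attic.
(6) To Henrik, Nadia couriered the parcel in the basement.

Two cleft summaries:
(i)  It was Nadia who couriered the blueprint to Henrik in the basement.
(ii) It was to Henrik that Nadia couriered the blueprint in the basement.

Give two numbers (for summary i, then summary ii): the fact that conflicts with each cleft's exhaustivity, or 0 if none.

0, 3

Summary (i) focuses "Nadia" (the agent); background same thing, recipient, setting (the blueprint / Henrik / in the basement). No fact matches that background with a different agent, so 0.
Summary (ii) focuses "Henrik" (the recipient); background same agent, thing, setting (Nadia / the blueprint / in the basement). Fact (3) matches that background with recipient = Anton — refutes (ii).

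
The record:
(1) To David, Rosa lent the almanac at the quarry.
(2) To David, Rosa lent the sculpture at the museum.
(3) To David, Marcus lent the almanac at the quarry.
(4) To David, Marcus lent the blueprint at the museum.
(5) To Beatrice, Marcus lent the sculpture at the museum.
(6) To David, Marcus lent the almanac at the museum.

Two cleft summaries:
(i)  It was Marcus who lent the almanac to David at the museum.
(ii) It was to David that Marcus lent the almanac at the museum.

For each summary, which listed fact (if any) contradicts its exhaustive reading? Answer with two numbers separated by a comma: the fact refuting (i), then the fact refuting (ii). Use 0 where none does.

Summary (i) focuses "Marcus" (the agent); background the almanac as thing and David as recipient and at the museum as setting. No fact matches that background with a different agent, so 0.
Summary (ii) focuses "David" (the recipient); background Marcus as agent and the almanac as thing and at the museum as setting. No fact matches that background with a different recipient, so 0.

0, 0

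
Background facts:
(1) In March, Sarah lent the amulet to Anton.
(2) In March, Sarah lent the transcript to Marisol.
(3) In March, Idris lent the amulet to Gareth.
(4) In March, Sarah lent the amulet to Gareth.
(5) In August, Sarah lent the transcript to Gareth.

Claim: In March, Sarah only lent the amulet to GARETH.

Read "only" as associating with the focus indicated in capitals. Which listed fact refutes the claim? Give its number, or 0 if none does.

Focus (in capitals) is "Gareth" — the recipient. "Only" excludes alternative recipients while holding fixed same agent, thing, setting (Sarah / the amulet / in March).
Fact (1) matches on same agent, thing, setting (Sarah / the amulet / in March), but has recipient = Anton instead. That refutes the claim.

1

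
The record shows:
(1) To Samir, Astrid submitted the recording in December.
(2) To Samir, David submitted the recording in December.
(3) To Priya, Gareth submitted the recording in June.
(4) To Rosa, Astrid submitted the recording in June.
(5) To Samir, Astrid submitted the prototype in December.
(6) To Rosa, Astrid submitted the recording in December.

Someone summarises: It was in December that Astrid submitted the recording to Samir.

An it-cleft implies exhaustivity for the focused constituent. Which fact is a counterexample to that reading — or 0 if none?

Focus of the cleft: "in December" (the setting). Presupposed background: same agent, thing, recipient (Astrid / the recording / Samir).
Exhaustivity: in December is the only setting satisfying that background.
No listed fact matches the background with a different setting. Exhaustivity holds.

0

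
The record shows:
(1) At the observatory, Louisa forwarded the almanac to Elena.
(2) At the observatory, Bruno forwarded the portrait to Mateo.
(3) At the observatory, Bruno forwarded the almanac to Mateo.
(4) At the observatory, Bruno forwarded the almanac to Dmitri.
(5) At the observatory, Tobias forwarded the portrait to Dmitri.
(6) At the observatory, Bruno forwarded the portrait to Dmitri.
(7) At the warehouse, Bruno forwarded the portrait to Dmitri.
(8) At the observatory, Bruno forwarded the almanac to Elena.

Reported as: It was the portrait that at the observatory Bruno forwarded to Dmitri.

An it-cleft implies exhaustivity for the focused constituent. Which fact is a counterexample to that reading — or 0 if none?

4

Focus of the cleft: "the portrait" (the thing). Presupposed background: same agent, recipient, setting (Bruno / Dmitri / at the observatory).
The exhaustive reading says no other thing fits that background.
But fact (4) also has same agent, recipient, setting (Bruno / Dmitri / at the observatory), with thing = the almanac — so the exhaustive reading fails.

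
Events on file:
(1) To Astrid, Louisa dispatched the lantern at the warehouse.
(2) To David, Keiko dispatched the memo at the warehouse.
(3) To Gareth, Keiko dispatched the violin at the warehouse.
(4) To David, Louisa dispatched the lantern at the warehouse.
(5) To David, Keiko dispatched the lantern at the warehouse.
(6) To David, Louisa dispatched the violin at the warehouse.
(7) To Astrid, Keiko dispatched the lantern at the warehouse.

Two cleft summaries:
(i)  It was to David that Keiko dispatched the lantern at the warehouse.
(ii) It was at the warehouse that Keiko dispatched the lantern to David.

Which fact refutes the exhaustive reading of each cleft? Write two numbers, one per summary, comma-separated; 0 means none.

7, 0

Summary (i) focuses "David" (the recipient); background agent = Keiko, thing = the lantern, setting = at the warehouse. Fact (7) matches that background with recipient = Astrid — refutes (i).
Summary (ii) focuses "at the warehouse" (the setting); background agent = Keiko, thing = the lantern, recipient = David. No fact matches that background with a different setting, so 0.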